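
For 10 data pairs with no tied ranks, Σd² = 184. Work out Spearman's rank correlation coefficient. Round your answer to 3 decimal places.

ρ = 1 − 6Σd² / [n(n²−1)] = 1 − 6×184 / (10×99)
  = 1 − 1104/990 = 1 − 1.1152 ≈ -0.115

-0.115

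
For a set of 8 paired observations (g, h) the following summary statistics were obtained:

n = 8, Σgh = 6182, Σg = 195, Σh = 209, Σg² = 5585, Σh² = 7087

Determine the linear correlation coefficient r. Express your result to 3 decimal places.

0.935

r = (nΣgh − ΣgΣh) / √[(nΣg² − (Σg)²)(nΣh² − (Σh)²)]
Numerator: 8×6182 − 195×209 = 8701
Denominator: √[(44680 − 38025)(56696 − 43681)] = √[6655 × 13015] = 9306.7086
r = 8701 / 9306.7086 ≈ 0.935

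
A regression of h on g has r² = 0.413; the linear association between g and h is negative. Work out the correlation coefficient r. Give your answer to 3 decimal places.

|r| = √0.413 = 0.643
The association is negative, so r = −0.643.

-0.643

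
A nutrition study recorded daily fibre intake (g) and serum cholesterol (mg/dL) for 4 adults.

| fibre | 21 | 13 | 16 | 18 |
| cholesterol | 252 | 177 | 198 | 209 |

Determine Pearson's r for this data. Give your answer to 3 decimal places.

n = 4, Σx = 68, Σy = 836, Σx² = 1190, Σy² = 177718, Σxy = 14523
nΣxy − ΣxΣy = 58092 − 56848 = 1244
nΣx² − (Σx)² = 4760 − 4624 = 136; nΣy² − (Σy)² = 710872 − 698896 = 11976
r = 1244 / √(136 × 11976) = 1244 / 1276.2194 ≈ 0.975

0.975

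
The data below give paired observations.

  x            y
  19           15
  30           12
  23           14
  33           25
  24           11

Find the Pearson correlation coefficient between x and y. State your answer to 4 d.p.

0.5508

n = 5, Σx = 129, Σy = 77, Σx² = 3455, Σy² = 1311, Σxy = 2056
nΣxy − ΣxΣy = 10280 − 9933 = 347
nΣx² − (Σx)² = 17275 − 16641 = 634; nΣy² − (Σy)² = 6555 − 5929 = 626
r = 347 / √(634 × 626) = 347 / 629.9873 ≈ 0.5508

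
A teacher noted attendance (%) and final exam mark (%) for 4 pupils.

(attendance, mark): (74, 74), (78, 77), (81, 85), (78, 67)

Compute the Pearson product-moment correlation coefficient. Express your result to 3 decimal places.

0.541

n = 4, Σx = 311, Σy = 303, Σx² = 24205, Σy² = 23119, Σxy = 23593
nΣxy − ΣxΣy = 94372 − 94233 = 139
nΣx² − (Σx)² = 96820 − 96721 = 99; nΣy² − (Σy)² = 92476 − 91809 = 667
r = 139 / √(99 × 667) = 139 / 256.9689 ≈ 0.541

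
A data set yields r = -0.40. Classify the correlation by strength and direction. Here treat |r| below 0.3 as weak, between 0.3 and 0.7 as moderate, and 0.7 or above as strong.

r = -0.40 < 0 so the relationship is negative.
|r| = 0.40, which falls in the moderate range.

moderate negative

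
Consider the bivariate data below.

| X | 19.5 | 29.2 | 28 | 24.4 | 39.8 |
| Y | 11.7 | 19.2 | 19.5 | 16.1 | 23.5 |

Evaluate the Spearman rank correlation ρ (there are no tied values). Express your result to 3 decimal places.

0.900

Rank X: 1, 4, 3, 2, 5
Rank Y: 1, 3, 4, 2, 5
d = rank(X) − rank(Y): 0, 1, -1, 0, 0; Σd² = 2
ρ = 1 − 6Σd² / [n(n²−1)] = 1 − 6×2 / (5×24) = 1 − 12/120 ≈ 0.900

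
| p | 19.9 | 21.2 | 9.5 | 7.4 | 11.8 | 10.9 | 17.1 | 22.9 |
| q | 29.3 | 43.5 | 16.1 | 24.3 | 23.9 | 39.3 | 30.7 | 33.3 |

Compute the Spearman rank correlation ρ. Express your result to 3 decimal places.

0.595

Rank p: 6, 7, 2, 1, 4, 3, 5, 8
Rank q: 4, 8, 1, 3, 2, 7, 5, 6
d = rank(p) − rank(q): 2, -1, 1, -2, 2, -4, 0, 2; Σd² = 34
ρ = 1 − 6Σd² / [n(n²−1)] = 1 − 6×34 / (8×63) = 1 − 204/504 ≈ 0.595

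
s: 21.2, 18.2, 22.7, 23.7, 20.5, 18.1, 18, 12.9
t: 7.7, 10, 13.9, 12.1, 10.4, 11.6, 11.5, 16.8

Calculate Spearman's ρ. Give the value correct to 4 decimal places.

Rank s: 6, 4, 7, 8, 5, 3, 2, 1
Rank t: 1, 2, 7, 6, 3, 5, 4, 8
d = rank(s) − rank(t): 5, 2, 0, 2, 2, -2, -2, -7; Σd² = 94
ρ = 1 − 6Σd² / [n(n²−1)] = 1 − 6×94 / (8×63) = 1 − 564/504 ≈ -0.1190

-0.1190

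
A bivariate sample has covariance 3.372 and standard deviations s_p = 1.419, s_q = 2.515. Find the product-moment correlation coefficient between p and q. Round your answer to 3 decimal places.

r = Cov(p,q) / (s_p · s_q) = 3.372 / (1.419 × 2.515)
  = 3.372 / 3.5688 ≈ 0.945

0.945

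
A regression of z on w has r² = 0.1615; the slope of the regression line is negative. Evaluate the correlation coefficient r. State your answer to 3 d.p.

|r| = √0.1615 = 0.402
The association is negative, so r = −0.402.

-0.402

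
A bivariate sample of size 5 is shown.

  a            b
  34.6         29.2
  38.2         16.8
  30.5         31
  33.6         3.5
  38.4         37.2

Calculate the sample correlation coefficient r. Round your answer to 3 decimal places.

0.096

n = 5, Σa = 175.3, Σb = 117.7, Σa² = 6190.17, Σb² = 3491.97, Σab = 4143.66
nΣab − ΣaΣb = 20718.3 − 20632.81 = 85.49
nΣa² − (Σa)² = 30950.85 − 30730.09 = 220.76; nΣb² − (Σb)² = 17459.85 − 13853.29 = 3606.56
r = 85.49 / √(220.76 × 3606.56) = 85.49 / 892.2915 ≈ 0.096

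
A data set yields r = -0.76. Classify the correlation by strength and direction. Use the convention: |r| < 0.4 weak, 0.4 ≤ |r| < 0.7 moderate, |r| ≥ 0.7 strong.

strong negative

r = -0.76 < 0 so the relationship is negative.
|r| = 0.76, which falls in the strong range.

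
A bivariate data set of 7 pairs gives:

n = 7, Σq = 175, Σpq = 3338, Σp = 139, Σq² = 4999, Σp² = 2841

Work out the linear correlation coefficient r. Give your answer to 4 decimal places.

-0.6099

r = (nΣpq − ΣpΣq) / √[(nΣp² − (Σp)²)(nΣq² − (Σq)²)]
Numerator: 7×3338 − 139×175 = -959
Denominator: √[(19887 − 19321)(34993 − 30625)] = √[566 × 4368] = 1572.3511
r = -959 / 1572.3511 ≈ -0.6099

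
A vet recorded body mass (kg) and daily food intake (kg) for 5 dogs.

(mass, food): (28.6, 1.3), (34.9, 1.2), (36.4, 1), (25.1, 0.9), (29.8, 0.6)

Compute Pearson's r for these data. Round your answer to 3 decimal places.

0.222

n = 5, Σx = 154.8, Σy = 5, Σx² = 4878.98, Σy² = 5.3, Σxy = 155.93
nΣxy − ΣxΣy = 779.65 − 774 = 5.65
nΣx² − (Σx)² = 24394.9 − 23963.04 = 431.86; nΣy² − (Σy)² = 26.5 − 25 = 1.5
r = 5.65 / √(431.86 × 1.5) = 5.65 / 25.4517 ≈ 0.222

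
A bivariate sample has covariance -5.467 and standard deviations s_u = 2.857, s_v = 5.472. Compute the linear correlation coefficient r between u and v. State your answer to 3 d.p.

r = Cov(u,v) / (s_u · s_v) = -5.467 / (2.857 × 5.472)
  = -5.467 / 15.6335 ≈ -0.350

-0.350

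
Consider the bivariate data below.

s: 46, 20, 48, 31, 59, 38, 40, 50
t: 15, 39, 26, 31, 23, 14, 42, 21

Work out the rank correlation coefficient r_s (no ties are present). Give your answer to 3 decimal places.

-0.357

Rank s: 5, 1, 6, 2, 8, 3, 4, 7
Rank t: 2, 7, 5, 6, 4, 1, 8, 3
d = rank(s) − rank(t): 3, -6, 1, -4, 4, 2, -4, 4; Σd² = 114
ρ = 1 − 6Σd² / [n(n²−1)] = 1 − 6×114 / (8×63) = 1 − 684/504 ≈ -0.357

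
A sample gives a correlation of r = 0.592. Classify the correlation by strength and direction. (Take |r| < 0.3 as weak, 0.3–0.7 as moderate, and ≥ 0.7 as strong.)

moderate positive

r = 0.592 > 0 so the relationship is positive.
|r| = 0.592, which falls in the moderate range.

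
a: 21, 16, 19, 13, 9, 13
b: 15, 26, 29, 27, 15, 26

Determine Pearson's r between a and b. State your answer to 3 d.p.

n = 6, Σa = 91, Σb = 138, Σa² = 1477, Σb² = 3372, Σab = 2106
nΣab − ΣaΣb = 12636 − 12558 = 78
nΣa² − (Σa)² = 8862 − 8281 = 581; nΣb² − (Σb)² = 20232 − 19044 = 1188
r = 78 / √(581 × 1188) = 78 / 830.7996 ≈ 0.094

0.094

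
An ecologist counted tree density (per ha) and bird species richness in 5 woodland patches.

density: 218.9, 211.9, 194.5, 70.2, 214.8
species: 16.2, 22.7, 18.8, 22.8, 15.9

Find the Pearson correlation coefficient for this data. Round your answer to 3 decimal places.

n = 5, Σx = 910.3, Σy = 96.4, Σx² = 181716.15, Σy² = 1903.82, Σxy = 17028.79
nΣxy − ΣxΣy = 85143.95 − 87752.92 = -2608.97
nΣx² − (Σx)² = 908580.75 − 828646.09 = 79934.66; nΣy² − (Σy)² = 9519.1 − 9292.96 = 226.14
r = -2608.97 / √(79934.66 × 226.14) = -2608.97 / 4251.6378 ≈ -0.614

-0.614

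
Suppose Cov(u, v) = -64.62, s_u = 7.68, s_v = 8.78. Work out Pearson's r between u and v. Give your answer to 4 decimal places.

-0.9583

r = Cov(u,v) / (s_u · s_v) = -64.62 / (7.68 × 8.78)
  = -64.62 / 67.4304 ≈ -0.9583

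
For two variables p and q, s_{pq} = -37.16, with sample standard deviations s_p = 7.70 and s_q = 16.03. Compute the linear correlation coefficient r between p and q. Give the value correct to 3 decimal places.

-0.301

r = Cov(p,q) / (s_p · s_q) = -37.16 / (7.70 × 16.03)
  = -37.16 / 123.4310 ≈ -0.301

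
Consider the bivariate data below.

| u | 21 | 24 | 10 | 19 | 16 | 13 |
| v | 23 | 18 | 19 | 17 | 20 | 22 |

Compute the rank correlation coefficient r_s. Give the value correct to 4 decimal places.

-0.1429

Rank u: 5, 6, 1, 4, 3, 2
Rank v: 6, 2, 3, 1, 4, 5
d = rank(u) − rank(v): -1, 4, -2, 3, -1, -3; Σd² = 40
ρ = 1 − 6Σd² / [n(n²−1)] = 1 − 6×40 / (6×35) = 1 − 240/210 ≈ -0.1429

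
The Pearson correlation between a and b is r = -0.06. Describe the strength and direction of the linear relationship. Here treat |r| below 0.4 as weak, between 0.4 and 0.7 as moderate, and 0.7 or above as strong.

r = -0.06 < 0 so the relationship is negative.
|r| = 0.06, which falls in the weak range.

weak negative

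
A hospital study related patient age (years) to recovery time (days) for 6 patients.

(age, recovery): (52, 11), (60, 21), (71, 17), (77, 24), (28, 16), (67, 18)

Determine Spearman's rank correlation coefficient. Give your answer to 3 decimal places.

Rank age: 2, 3, 5, 6, 1, 4
Rank recovery: 1, 5, 3, 6, 2, 4
d = rank(age) − rank(recovery): 1, -2, 2, 0, -1, 0; Σd² = 10
ρ = 1 − 6Σd² / [n(n²−1)] = 1 − 6×10 / (6×35) = 1 − 60/210 ≈ 0.714

0.714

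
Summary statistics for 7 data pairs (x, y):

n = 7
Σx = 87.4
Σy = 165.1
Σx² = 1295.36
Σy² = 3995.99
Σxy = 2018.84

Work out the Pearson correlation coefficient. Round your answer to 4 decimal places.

r = (nΣxy − ΣxΣy) / √[(nΣx² − (Σx)²)(nΣy² − (Σy)²)]
Numerator: 7×2018.84 − 87.4×165.1 = -297.86
Denominator: √[(9067.52 − 7638.76)(27971.93 − 27258.01)] = √[1428.76 × 713.92] = 1009.9606
r = -297.86 / 1009.9606 ≈ -0.2949

-0.2949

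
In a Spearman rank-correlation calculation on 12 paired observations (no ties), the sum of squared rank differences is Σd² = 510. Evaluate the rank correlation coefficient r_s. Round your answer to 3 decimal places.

ρ = 1 − 6Σd² / [n(n²−1)] = 1 − 6×510 / (12×143)
  = 1 − 3060/1716 = 1 − 1.7832 ≈ -0.783

-0.783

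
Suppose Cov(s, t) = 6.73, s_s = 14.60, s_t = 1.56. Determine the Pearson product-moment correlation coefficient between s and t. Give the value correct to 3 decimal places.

r = Cov(s,t) / (s_s · s_t) = 6.73 / (14.60 × 1.56)
  = 6.73 / 22.7760 ≈ 0.295

0.295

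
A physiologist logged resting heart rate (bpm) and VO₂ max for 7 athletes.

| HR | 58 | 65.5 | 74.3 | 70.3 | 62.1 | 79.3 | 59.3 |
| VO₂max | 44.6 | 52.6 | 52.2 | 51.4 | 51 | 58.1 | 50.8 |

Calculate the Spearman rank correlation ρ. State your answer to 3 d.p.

Rank HR: 1, 4, 6, 5, 3, 7, 2
Rank VO₂max: 1, 6, 5, 4, 3, 7, 2
d = rank(HR) − rank(VO₂max): 0, -2, 1, 1, 0, 0, 0; Σd² = 6
ρ = 1 − 6Σd² / [n(n²−1)] = 1 − 6×6 / (7×48) = 1 − 36/336 ≈ 0.893

0.893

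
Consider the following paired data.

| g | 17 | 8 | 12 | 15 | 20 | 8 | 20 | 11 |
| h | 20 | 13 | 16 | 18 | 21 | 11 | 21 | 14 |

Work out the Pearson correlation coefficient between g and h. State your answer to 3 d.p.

n = 8, Σg = 111, Σh = 134, Σg² = 1707, Σh² = 2348, Σgh = 1988
nΣgh − ΣgΣh = 15904 − 14874 = 1030
nΣg² − (Σg)² = 13656 − 12321 = 1335; nΣh² − (Σh)² = 18784 − 17956 = 828
r = 1030 / √(1335 × 828) = 1030 / 1051.3705 ≈ 0.980

0.980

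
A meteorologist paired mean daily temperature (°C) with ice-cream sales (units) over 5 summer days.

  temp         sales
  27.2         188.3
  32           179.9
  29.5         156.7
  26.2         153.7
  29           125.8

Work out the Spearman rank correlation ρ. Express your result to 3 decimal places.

Rank temp: 2, 5, 4, 1, 3
Rank sales: 5, 4, 3, 2, 1
d = rank(temp) − rank(sales): -3, 1, 1, -1, 2; Σd² = 16
ρ = 1 − 6Σd² / [n(n²−1)] = 1 − 6×16 / (5×24) = 1 − 96/120 ≈ 0.200

0.200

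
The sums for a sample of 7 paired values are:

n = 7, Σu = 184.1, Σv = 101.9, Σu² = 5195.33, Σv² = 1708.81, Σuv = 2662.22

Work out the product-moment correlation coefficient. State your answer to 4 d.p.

-0.0629

r = (nΣuv − ΣuΣv) / √[(nΣu² − (Σu)²)(nΣv² − (Σv)²)]
Numerator: 7×2662.22 − 184.1×101.9 = -124.25
Denominator: √[(36367.31 − 33892.81)(11961.67 − 10383.61)] = √[2474.5 × 1578.06] = 1976.0844
r = -124.25 / 1976.0844 ≈ -0.0629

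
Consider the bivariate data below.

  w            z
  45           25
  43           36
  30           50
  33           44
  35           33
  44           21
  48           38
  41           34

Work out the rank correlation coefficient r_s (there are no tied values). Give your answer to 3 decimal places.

Rank w: 7, 5, 1, 2, 3, 6, 8, 4
Rank z: 2, 5, 8, 7, 3, 1, 6, 4
d = rank(w) − rank(z): 5, 0, -7, -5, 0, 5, 2, 0; Σd² = 128
ρ = 1 − 6Σd² / [n(n²−1)] = 1 − 6×128 / (8×63) = 1 − 768/504 ≈ -0.524

-0.524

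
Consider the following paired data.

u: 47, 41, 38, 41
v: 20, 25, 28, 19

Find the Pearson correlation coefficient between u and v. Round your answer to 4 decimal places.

-0.6868

n = 4, Σu = 167, Σv = 92, Σu² = 7015, Σv² = 2170, Σuv = 3808
nΣuv − ΣuΣv = 15232 − 15364 = -132
nΣu² − (Σu)² = 28060 − 27889 = 171; nΣv² − (Σv)² = 8680 − 8464 = 216
r = -132 / √(171 × 216) = -132 / 192.1874 ≈ -0.6868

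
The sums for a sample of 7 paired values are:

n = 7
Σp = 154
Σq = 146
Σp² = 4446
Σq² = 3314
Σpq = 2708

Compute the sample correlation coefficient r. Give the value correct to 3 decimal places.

r = (nΣpq − ΣpΣq) / √[(nΣp² − (Σp)²)(nΣq² − (Σq)²)]
Numerator: 7×2708 − 154×146 = -3528
Denominator: √[(31122 − 23716)(23198 − 21316)] = √[7406 × 1882] = 3733.3754
r = -3528 / 3733.3754 ≈ -0.945

-0.945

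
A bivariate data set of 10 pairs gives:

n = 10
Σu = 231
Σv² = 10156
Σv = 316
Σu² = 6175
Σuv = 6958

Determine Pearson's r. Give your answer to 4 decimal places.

r = (nΣuv − ΣuΣv) / √[(nΣu² − (Σu)²)(nΣv² − (Σv)²)]
Numerator: 10×6958 − 231×316 = -3416
Denominator: √[(61750 − 53361)(101560 − 99856)] = √[8389 × 1704] = 3780.8539
r = -3416 / 3780.8539 ≈ -0.9035

-0.9035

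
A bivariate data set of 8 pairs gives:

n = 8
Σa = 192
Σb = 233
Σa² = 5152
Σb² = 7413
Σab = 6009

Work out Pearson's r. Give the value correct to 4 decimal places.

0.7141

r = (nΣab − ΣaΣb) / √[(nΣa² − (Σa)²)(nΣb² − (Σb)²)]
Numerator: 8×6009 − 192×233 = 3336
Denominator: √[(41216 − 36864)(59304 − 54289)] = √[4352 × 5015] = 4671.7534
r = 3336 / 4671.7534 ≈ 0.7141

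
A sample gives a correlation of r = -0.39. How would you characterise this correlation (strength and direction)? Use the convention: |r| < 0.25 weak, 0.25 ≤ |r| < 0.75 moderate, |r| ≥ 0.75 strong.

moderate negative

r = -0.39 < 0 so the relationship is negative.
|r| = 0.39, which falls in the moderate range.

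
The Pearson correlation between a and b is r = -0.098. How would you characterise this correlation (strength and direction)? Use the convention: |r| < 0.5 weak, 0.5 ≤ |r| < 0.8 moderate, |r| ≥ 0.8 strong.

r = -0.098 < 0 so the relationship is negative.
|r| = 0.098, which falls in the weak range.

weak negative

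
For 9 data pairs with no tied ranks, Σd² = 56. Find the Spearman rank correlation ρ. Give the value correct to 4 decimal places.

ρ = 1 − 6Σd² / [n(n²−1)] = 1 − 6×56 / (9×80)
  = 1 − 336/720 = 1 − 0.46667 ≈ 0.5333

0.5333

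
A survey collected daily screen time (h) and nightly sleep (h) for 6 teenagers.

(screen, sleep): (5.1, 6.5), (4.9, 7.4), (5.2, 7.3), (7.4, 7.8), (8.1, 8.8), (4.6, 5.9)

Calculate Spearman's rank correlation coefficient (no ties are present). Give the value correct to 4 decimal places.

Rank screen: 3, 2, 4, 5, 6, 1
Rank sleep: 2, 4, 3, 5, 6, 1
d = rank(screen) − rank(sleep): 1, -2, 1, 0, 0, 0; Σd² = 6
ρ = 1 − 6Σd² / [n(n²−1)] = 1 − 6×6 / (6×35) = 1 − 36/210 ≈ 0.8286

0.8286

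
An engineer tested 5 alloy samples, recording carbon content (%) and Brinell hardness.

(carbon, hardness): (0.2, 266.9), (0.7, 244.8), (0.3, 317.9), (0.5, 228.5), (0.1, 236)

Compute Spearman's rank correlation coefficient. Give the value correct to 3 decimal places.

-0.100

Rank carbon: 2, 5, 3, 4, 1
Rank hardness: 4, 3, 5, 1, 2
d = rank(carbon) − rank(hardness): -2, 2, -2, 3, -1; Σd² = 22
ρ = 1 − 6Σd² / [n(n²−1)] = 1 − 6×22 / (5×24) = 1 − 132/120 ≈ -0.100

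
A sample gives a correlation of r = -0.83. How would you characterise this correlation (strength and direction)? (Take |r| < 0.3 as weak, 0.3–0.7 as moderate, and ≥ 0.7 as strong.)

strong negative

r = -0.83 < 0 so the relationship is negative.
|r| = 0.83, which falls in the strong range.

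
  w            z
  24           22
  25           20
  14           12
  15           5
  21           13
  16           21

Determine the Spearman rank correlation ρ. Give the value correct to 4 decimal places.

Rank w: 5, 6, 1, 2, 4, 3
Rank z: 6, 4, 2, 1, 3, 5
d = rank(w) − rank(z): -1, 2, -1, 1, 1, -2; Σd² = 12
ρ = 1 − 6Σd² / [n(n²−1)] = 1 − 6×12 / (6×35) = 1 − 72/210 ≈ 0.6571

0.6571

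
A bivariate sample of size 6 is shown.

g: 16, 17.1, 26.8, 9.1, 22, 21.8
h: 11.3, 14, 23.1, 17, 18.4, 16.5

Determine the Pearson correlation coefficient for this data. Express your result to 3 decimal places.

n = 6, Σg = 112.8, Σh = 100.3, Σg² = 2308.7, Σh² = 1757.11, Σgh = 1958.48
nΣgh − ΣgΣh = 11750.88 − 11313.84 = 437.04
nΣg² − (Σg)² = 13852.2 − 12723.84 = 1128.36; nΣh² − (Σh)² = 10542.66 − 10060.09 = 482.57
r = 437.04 / √(1128.36 × 482.57) = 437.04 / 737.9110 ≈ 0.592

0.592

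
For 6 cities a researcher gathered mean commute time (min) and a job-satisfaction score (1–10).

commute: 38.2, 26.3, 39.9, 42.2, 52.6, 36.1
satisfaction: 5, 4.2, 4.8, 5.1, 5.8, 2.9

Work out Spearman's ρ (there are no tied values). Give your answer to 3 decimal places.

Rank commute: 3, 1, 4, 5, 6, 2
Rank satisfaction: 4, 2, 3, 5, 6, 1
d = rank(commute) − rank(satisfaction): -1, -1, 1, 0, 0, 1; Σd² = 4
ρ = 1 − 6Σd² / [n(n²−1)] = 1 − 6×4 / (6×35) = 1 − 24/210 ≈ 0.886

0.886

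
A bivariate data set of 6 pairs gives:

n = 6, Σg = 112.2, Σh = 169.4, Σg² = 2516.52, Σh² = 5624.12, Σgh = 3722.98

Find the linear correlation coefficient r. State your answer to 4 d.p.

r = (nΣgh − ΣgΣh) / √[(nΣg² − (Σg)²)(nΣh² − (Σh)²)]
Numerator: 6×3722.98 − 112.2×169.4 = 3331.2
Denominator: √[(15099.12 − 12588.84)(33744.72 − 28696.36)] = √[2510.28 × 5048.36] = 3559.8872
r = 3331.2 / 3559.8872 ≈ 0.9358

0.9358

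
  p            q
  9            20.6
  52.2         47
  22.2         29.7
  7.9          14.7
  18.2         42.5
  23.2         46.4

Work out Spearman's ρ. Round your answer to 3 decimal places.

0.943

Rank p: 2, 6, 4, 1, 3, 5
Rank q: 2, 6, 3, 1, 4, 5
d = rank(p) − rank(q): 0, 0, 1, 0, -1, 0; Σd² = 2
ρ = 1 − 6Σd² / [n(n²−1)] = 1 − 6×2 / (6×35) = 1 − 12/210 ≈ 0.943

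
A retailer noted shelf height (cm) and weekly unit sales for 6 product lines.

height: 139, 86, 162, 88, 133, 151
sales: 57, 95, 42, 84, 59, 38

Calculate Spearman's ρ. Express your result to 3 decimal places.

-0.943

Rank height: 4, 1, 6, 2, 3, 5
Rank sales: 3, 6, 2, 5, 4, 1
d = rank(height) − rank(sales): 1, -5, 4, -3, -1, 4; Σd² = 68
ρ = 1 − 6Σd² / [n(n²−1)] = 1 − 6×68 / (6×35) = 1 − 408/210 ≈ -0.943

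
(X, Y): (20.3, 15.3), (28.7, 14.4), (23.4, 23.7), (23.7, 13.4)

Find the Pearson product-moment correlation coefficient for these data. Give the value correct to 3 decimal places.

-0.179

n = 4, ΣX = 96.1, ΣY = 66.8, ΣX² = 2345.03, ΣY² = 1182.7, ΣXY = 1596.03
nΣXY − ΣXΣY = 6384.12 − 6419.48 = -35.36
nΣX² − (ΣX)² = 9380.12 − 9235.21 = 144.91; nΣY² − (ΣY)² = 4730.8 − 4462.24 = 268.56
r = -35.36 / √(144.91 × 268.56) = -35.36 / 197.2740 ≈ -0.179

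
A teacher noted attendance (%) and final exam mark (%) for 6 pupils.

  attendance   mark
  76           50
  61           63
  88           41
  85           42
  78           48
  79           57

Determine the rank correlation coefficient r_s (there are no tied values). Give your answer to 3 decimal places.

Rank attendance: 2, 1, 6, 5, 3, 4
Rank mark: 4, 6, 1, 2, 3, 5
d = rank(attendance) − rank(mark): -2, -5, 5, 3, 0, -1; Σd² = 64
ρ = 1 − 6Σd² / [n(n²−1)] = 1 − 6×64 / (6×35) = 1 − 384/210 ≈ -0.829

-0.829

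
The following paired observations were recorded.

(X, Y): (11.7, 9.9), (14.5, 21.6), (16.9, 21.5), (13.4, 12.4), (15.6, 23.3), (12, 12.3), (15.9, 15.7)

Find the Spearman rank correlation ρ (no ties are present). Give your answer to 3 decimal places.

0.714

Rank X: 1, 4, 7, 3, 5, 2, 6
Rank Y: 1, 6, 5, 3, 7, 2, 4
d = rank(X) − rank(Y): 0, -2, 2, 0, -2, 0, 2; Σd² = 16
ρ = 1 − 6Σd² / [n(n²−1)] = 1 − 6×16 / (7×48) = 1 − 96/336 ≈ 0.714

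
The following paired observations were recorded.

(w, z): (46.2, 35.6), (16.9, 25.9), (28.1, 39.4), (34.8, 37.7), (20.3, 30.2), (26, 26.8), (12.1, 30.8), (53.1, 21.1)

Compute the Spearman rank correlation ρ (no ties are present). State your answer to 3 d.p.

0.071

Rank w: 7, 2, 5, 6, 3, 4, 1, 8
Rank z: 6, 2, 8, 7, 4, 3, 5, 1
d = rank(w) − rank(z): 1, 0, -3, -1, -1, 1, -4, 7; Σd² = 78
ρ = 1 − 6Σd² / [n(n²−1)] = 1 − 6×78 / (8×63) = 1 − 468/504 ≈ 0.071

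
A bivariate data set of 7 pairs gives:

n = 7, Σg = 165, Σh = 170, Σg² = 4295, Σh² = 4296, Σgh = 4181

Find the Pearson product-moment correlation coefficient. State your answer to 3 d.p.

0.667

r = (nΣgh − ΣgΣh) / √[(nΣg² − (Σg)²)(nΣh² − (Σh)²)]
Numerator: 7×4181 − 165×170 = 1217
Denominator: √[(30065 − 27225)(30072 − 28900)] = √[2840 × 1172] = 1824.4122
r = 1217 / 1824.4122 ≈ 0.667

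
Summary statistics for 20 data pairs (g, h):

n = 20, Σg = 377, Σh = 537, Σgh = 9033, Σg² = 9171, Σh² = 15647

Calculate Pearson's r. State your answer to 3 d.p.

-0.684

r = (nΣgh − ΣgΣh) / √[(nΣg² − (Σg)²)(nΣh² − (Σh)²)]
Numerator: 20×9033 − 377×537 = -21789
Denominator: √[(183420 − 142129)(312940 − 288369)] = √[41291 × 24571] = 31852.1767
r = -21789 / 31852.1767 ≈ -0.684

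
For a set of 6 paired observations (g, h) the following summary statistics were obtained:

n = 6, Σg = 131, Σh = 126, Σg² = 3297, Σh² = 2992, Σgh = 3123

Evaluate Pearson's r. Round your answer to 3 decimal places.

0.957

r = (nΣgh − ΣgΣh) / √[(nΣg² − (Σg)²)(nΣh² − (Σh)²)]
Numerator: 6×3123 − 131×126 = 2232
Denominator: √[(19782 − 17161)(17952 − 15876)] = √[2621 × 2076] = 2332.6371
r = 2232 / 2332.6371 ≈ 0.957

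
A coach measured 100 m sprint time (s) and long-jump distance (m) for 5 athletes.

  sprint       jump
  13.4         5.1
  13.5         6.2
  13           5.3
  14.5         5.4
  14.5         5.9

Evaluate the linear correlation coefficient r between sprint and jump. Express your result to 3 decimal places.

0.264

n = 5, Σx = 68.9, Σy = 27.9, Σx² = 951.31, Σy² = 156.51, Σxy = 384.79
nΣxy − ΣxΣy = 1923.95 − 1922.31 = 1.64
nΣx² − (Σx)² = 4756.55 − 4747.21 = 9.34; nΣy² − (Σy)² = 782.55 − 778.41 = 4.14
r = 1.64 / √(9.34 × 4.14) = 1.64 / 6.2183 ≈ 0.264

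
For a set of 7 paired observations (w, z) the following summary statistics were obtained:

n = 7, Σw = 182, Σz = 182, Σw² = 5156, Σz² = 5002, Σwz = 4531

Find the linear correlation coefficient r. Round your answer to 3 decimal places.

-0.594

r = (nΣwz − ΣwΣz) / √[(nΣw² − (Σw)²)(nΣz² − (Σz)²)]
Numerator: 7×4531 − 182×182 = -1407
Denominator: √[(36092 − 33124)(35014 − 33124)] = √[2968 × 1890] = 2368.4425
r = -1407 / 2368.4425 ≈ -0.594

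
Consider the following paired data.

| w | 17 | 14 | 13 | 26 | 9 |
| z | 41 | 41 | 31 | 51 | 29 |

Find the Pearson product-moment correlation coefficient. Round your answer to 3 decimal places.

0.934

n = 5, Σw = 79, Σz = 193, Σw² = 1411, Σz² = 7765, Σwz = 3261
nΣwz − ΣwΣz = 16305 − 15247 = 1058
nΣw² − (Σw)² = 7055 − 6241 = 814; nΣz² − (Σz)² = 38825 − 37249 = 1576
r = 1058 / √(814 × 1576) = 1058 / 1132.6359 ≈ 0.934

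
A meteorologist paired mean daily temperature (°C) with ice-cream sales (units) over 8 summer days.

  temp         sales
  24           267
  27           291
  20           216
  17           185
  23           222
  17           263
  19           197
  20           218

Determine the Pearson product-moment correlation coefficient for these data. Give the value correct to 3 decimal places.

0.659

n = 8, Σx = 167, Σy = 1859, Σx² = 3573, Σy² = 441637, Σxy = 39410
nΣxy − ΣxΣy = 315280 − 310453 = 4827
nΣx² − (Σx)² = 28584 − 27889 = 695; nΣy² − (Σy)² = 3533096 − 3455881 = 77215
r = 4827 / √(695 × 77215) = 4827 / 7325.6007 ≈ 0.659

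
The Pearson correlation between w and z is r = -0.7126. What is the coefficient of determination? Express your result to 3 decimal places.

r² = (-0.7126)² = 0.508

0.508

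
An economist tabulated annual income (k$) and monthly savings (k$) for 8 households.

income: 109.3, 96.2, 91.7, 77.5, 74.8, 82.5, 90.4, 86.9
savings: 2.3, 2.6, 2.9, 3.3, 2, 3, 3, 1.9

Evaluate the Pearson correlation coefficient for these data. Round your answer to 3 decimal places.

-0.134

n = 8, Σx = 709.3, Σy = 21, Σx² = 63741.13, Σy² = 56.96, Σxy = 1856.6
nΣxy − ΣxΣy = 14852.8 − 14895.3 = -42.5
nΣx² − (Σx)² = 509929.04 − 503106.49 = 6822.55; nΣy² − (Σy)² = 455.68 − 441 = 14.68
r = -42.5 / √(6822.55 × 14.68) = -42.5 / 316.4728 ≈ -0.134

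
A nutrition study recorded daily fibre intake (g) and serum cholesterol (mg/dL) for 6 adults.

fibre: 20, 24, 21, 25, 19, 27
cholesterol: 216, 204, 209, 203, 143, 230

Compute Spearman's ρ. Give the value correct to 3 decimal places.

Rank fibre: 2, 4, 3, 5, 1, 6
Rank cholesterol: 5, 3, 4, 2, 1, 6
d = rank(fibre) − rank(cholesterol): -3, 1, -1, 3, 0, 0; Σd² = 20
ρ = 1 − 6Σd² / [n(n²−1)] = 1 − 6×20 / (6×35) = 1 − 120/210 ≈ 0.429

0.429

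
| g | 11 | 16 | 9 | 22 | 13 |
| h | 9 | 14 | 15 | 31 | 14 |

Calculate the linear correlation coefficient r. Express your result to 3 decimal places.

n = 5, Σg = 71, Σh = 83, Σg² = 1111, Σh² = 1659, Σgh = 1322
nΣgh − ΣgΣh = 6610 − 5893 = 717
nΣg² − (Σg)² = 5555 − 5041 = 514; nΣh² − (Σh)² = 8295 − 6889 = 1406
r = 717 / √(514 × 1406) = 717 / 850.1082 ≈ 0.843

0.843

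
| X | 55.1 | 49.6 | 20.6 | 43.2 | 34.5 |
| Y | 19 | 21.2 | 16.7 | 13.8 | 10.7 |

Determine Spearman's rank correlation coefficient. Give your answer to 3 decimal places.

0.600

Rank X: 5, 4, 1, 3, 2
Rank Y: 4, 5, 3, 2, 1
d = rank(X) − rank(Y): 1, -1, -2, 1, 1; Σd² = 8
ρ = 1 − 6Σd² / [n(n²−1)] = 1 − 6×8 / (5×24) = 1 − 48/120 ≈ 0.600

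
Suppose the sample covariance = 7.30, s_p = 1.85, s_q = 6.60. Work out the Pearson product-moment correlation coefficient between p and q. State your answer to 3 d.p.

0.598

r = Cov(p,q) / (s_p · s_q) = 7.30 / (1.85 × 6.60)
  = 7.30 / 12.2100 ≈ 0.598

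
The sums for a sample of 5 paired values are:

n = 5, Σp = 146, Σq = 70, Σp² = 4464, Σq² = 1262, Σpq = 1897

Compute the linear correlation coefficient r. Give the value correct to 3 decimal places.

-0.618

r = (nΣpq − ΣpΣq) / √[(nΣp² − (Σp)²)(nΣq² − (Σq)²)]
Numerator: 5×1897 − 146×70 = -735
Denominator: √[(22320 − 21316)(6310 − 4900)] = √[1004 × 1410] = 1189.8067
r = -735 / 1189.8067 ≈ -0.618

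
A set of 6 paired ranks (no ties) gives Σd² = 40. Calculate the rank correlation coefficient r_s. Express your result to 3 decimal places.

ρ = 1 − 6Σd² / [n(n²−1)] = 1 − 6×40 / (6×35)
  = 1 − 240/210 = 1 − 1.1429 ≈ -0.143

-0.143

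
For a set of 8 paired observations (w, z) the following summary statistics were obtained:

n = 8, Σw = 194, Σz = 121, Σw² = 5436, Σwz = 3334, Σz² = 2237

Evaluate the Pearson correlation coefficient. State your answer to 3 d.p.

0.733

r = (nΣwz − ΣwΣz) / √[(nΣw² − (Σw)²)(nΣz² − (Σz)²)]
Numerator: 8×3334 − 194×121 = 3198
Denominator: √[(43488 − 37636)(17896 − 14641)] = √[5852 × 3255] = 4364.4312
r = 3198 / 4364.4312 ≈ 0.733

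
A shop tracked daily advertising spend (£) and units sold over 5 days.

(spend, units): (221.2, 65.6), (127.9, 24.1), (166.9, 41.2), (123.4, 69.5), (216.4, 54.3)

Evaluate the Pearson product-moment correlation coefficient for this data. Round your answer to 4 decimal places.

n = 5, Σx = 855.8, Σy = 254.7, Σx² = 155199.98, Σy² = 14360.35, Σxy = 44796.21
nΣxy − ΣxΣy = 223981.05 − 217972.26 = 6008.79
nΣx² − (Σx)² = 775999.9 − 732393.64 = 43606.26; nΣy² − (Σy)² = 71801.75 − 64872.09 = 6929.66
r = 6008.79 / √(43606.26 × 6929.66) = 6008.79 / 17383.2263 ≈ 0.3457

0.3457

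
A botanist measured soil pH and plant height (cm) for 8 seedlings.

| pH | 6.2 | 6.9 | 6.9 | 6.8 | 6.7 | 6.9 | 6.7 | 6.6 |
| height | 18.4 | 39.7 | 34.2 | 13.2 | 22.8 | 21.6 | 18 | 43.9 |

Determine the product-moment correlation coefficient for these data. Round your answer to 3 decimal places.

0.225

n = 8, Σx = 53.7, Σy = 211.8, Σx² = 360.85, Σy² = 6496.14, Σxy = 1425.89
nΣxy − ΣxΣy = 11407.12 − 11373.66 = 33.46
nΣx² − (Σx)² = 2886.8 − 2883.69 = 3.11; nΣy² − (Σy)² = 51969.12 − 44859.24 = 7109.88
r = 33.46 / √(3.11 × 7109.88) = 33.46 / 148.7001 ≈ 0.225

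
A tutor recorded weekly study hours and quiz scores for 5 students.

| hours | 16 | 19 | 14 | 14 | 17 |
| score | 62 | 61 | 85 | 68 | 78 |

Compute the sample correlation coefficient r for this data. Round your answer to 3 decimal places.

-0.509

n = 5, Σx = 80, Σy = 354, Σx² = 1298, Σy² = 25498, Σxy = 5619
nΣxy − ΣxΣy = 28095 − 28320 = -225
nΣx² − (Σx)² = 6490 − 6400 = 90; nΣy² − (Σy)² = 127490 − 125316 = 2174
r = -225 / √(90 × 2174) = -225 / 442.3347 ≈ -0.509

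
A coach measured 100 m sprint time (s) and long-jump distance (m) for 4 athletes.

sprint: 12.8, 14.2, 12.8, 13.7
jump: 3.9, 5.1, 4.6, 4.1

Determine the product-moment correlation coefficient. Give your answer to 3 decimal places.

0.582

n = 4, Σx = 53.5, Σy = 17.7, Σx² = 717.01, Σy² = 79.19, Σxy = 237.39
nΣxy − ΣxΣy = 949.56 − 946.95 = 2.61
nΣx² − (Σx)² = 2868.04 − 2862.25 = 5.79; nΣy² − (Σy)² = 316.76 − 313.29 = 3.47
r = 2.61 / √(5.79 × 3.47) = 2.61 / 4.4823 ≈ 0.582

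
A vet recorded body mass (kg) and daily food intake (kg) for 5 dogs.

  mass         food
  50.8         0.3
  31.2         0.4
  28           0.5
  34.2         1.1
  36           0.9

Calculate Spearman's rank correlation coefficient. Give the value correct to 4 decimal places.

-0.2000

Rank mass: 5, 2, 1, 3, 4
Rank food: 1, 2, 3, 5, 4
d = rank(mass) − rank(food): 4, 0, -2, -2, 0; Σd² = 24
ρ = 1 − 6Σd² / [n(n²−1)] = 1 − 6×24 / (5×24) = 1 − 144/120 ≈ -0.2000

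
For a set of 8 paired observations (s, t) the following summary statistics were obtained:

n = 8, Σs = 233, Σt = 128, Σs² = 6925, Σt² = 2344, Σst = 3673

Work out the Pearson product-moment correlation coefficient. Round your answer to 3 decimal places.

-0.271

r = (nΣst − ΣsΣt) / √[(nΣs² − (Σs)²)(nΣt² − (Σt)²)]
Numerator: 8×3673 − 233×128 = -440
Denominator: √[(55400 − 54289)(18752 − 16384)] = √[1111 × 2368] = 1621.9889
r = -440 / 1621.9889 ≈ -0.271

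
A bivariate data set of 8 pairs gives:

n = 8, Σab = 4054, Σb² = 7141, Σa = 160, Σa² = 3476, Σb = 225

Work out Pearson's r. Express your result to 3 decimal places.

r = (nΣab − ΣaΣb) / √[(nΣa² − (Σa)²)(nΣb² − (Σb)²)]
Numerator: 8×4054 − 160×225 = -3568
Denominator: √[(27808 − 25600)(57128 − 50625)] = √[2208 × 6503] = 3789.2775
r = -3568 / 3789.2775 ≈ -0.942

-0.942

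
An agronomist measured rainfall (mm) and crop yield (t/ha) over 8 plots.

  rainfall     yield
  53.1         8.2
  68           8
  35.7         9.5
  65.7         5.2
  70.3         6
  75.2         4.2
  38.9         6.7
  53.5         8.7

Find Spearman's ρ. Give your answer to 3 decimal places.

Rank rainfall: 3, 6, 1, 5, 7, 8, 2, 4
Rank yield: 6, 5, 8, 2, 3, 1, 4, 7
d = rank(rainfall) − rank(yield): -3, 1, -7, 3, 4, 7, -2, -3; Σd² = 146
ρ = 1 − 6Σd² / [n(n²−1)] = 1 − 6×146 / (8×63) = 1 − 876/504 ≈ -0.738

-0.738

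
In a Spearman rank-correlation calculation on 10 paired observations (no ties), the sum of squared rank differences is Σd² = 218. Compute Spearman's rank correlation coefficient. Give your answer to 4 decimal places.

ρ = 1 − 6Σd² / [n(n²−1)] = 1 − 6×218 / (10×99)
  = 1 − 1308/990 = 1 − 1.32121 ≈ -0.3212

-0.3212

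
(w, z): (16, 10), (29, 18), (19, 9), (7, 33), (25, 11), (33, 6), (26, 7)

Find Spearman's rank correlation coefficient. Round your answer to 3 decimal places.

Rank w: 2, 6, 3, 1, 4, 7, 5
Rank z: 4, 6, 3, 7, 5, 1, 2
d = rank(w) − rank(z): -2, 0, 0, -6, -1, 6, 3; Σd² = 86
ρ = 1 − 6Σd² / [n(n²−1)] = 1 − 6×86 / (7×48) = 1 − 516/336 ≈ -0.536

-0.536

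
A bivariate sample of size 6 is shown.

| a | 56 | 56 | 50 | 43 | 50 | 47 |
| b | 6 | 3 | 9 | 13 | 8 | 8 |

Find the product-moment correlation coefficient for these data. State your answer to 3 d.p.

-0.910

n = 6, Σa = 302, Σb = 47, Σa² = 15330, Σb² = 423, Σab = 2289
nΣab − ΣaΣb = 13734 − 14194 = -460
nΣa² − (Σa)² = 91980 − 91204 = 776; nΣb² − (Σb)² = 2538 − 2209 = 329
r = -460 / √(776 × 329) = -460 / 505.2762 ≈ -0.910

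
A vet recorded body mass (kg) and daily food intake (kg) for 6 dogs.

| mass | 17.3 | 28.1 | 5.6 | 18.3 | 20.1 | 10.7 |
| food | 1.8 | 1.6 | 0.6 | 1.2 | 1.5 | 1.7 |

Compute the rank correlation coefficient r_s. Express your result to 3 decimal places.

0.143

Rank mass: 3, 6, 1, 4, 5, 2
Rank food: 6, 4, 1, 2, 3, 5
d = rank(mass) − rank(food): -3, 2, 0, 2, 2, -3; Σd² = 30
ρ = 1 − 6Σd² / [n(n²−1)] = 1 − 6×30 / (6×35) = 1 − 180/210 ≈ 0.143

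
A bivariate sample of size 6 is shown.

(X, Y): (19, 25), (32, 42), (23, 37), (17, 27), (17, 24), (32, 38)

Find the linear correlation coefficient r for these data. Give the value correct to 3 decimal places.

n = 6, ΣX = 140, ΣY = 193, ΣX² = 3516, ΣY² = 6507, ΣXY = 4753
nΣXY − ΣXΣY = 28518 − 27020 = 1498
nΣX² − (ΣX)² = 21096 − 19600 = 1496; nΣY² − (ΣY)² = 39042 − 37249 = 1793
r = 1498 / √(1496 × 1793) = 1498 / 1637.7814 ≈ 0.915

0.915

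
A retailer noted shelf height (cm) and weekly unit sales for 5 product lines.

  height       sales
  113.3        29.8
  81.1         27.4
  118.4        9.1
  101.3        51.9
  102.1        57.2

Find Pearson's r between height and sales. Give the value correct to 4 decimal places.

-0.2974

n = 5, Σx = 516.2, Σy = 175.4, Σx² = 54118.76, Σy² = 7687.06, Σxy = 17773.51
nΣxy − ΣxΣy = 88867.55 − 90541.48 = -1673.93
nΣx² − (Σx)² = 270593.8 − 266462.44 = 4131.36; nΣy² − (Σy)² = 38435.3 − 30765.16 = 7670.14
r = -1673.93 / √(4131.36 × 7670.14) = -1673.93 / 5629.2193 ≈ -0.2974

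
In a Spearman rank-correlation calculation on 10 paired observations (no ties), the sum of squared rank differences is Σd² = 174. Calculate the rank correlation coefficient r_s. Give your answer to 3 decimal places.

ρ = 1 − 6Σd² / [n(n²−1)] = 1 − 6×174 / (10×99)
  = 1 − 1044/990 = 1 − 1.0545 ≈ -0.055

-0.055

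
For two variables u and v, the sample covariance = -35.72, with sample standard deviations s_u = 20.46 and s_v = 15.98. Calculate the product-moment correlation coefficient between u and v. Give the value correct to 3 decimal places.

r = Cov(u,v) / (s_u · s_v) = -35.72 / (20.46 × 15.98)
  = -35.72 / 326.9508 ≈ -0.109

-0.109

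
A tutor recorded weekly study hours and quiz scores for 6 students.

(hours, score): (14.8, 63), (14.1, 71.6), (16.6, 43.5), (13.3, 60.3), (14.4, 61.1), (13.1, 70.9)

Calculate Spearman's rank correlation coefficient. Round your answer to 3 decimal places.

Rank hours: 5, 3, 6, 2, 4, 1
Rank score: 4, 6, 1, 2, 3, 5
d = rank(hours) − rank(score): 1, -3, 5, 0, 1, -4; Σd² = 52
ρ = 1 − 6Σd² / [n(n²−1)] = 1 − 6×52 / (6×35) = 1 − 312/210 ≈ -0.486

-0.486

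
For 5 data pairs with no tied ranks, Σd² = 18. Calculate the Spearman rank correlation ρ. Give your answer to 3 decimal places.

ρ = 1 − 6Σd² / [n(n²−1)] = 1 − 6×18 / (5×24)
  = 1 − 108/120 = 1 − 0.9000 ≈ 0.100

0.100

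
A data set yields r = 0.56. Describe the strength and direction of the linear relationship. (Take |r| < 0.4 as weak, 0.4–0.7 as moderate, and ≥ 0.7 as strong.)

r = 0.56 > 0 so the relationship is positive.
|r| = 0.56, which falls in the moderate range.

moderate positive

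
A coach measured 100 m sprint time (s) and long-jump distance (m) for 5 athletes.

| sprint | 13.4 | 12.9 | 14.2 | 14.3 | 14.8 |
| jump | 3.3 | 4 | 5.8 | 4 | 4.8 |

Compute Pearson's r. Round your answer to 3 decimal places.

n = 5, Σx = 69.6, Σy = 21.9, Σx² = 971.14, Σy² = 99.57, Σxy = 306.42
nΣxy − ΣxΣy = 1532.1 − 1524.24 = 7.86
nΣx² − (Σx)² = 4855.7 − 4844.16 = 11.54; nΣy² − (Σy)² = 497.85 − 479.61 = 18.24
r = 7.86 / √(11.54 × 18.24) = 7.86 / 14.5083 ≈ 0.542

0.542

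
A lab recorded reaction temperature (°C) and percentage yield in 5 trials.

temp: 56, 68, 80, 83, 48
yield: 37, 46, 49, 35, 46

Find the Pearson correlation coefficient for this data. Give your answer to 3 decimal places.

-0.102

n = 5, Σx = 335, Σy = 213, Σx² = 23353, Σy² = 9227, Σxy = 14233
nΣxy − ΣxΣy = 71165 − 71355 = -190
nΣx² − (Σx)² = 116765 − 112225 = 4540; nΣy² − (Σy)² = 46135 − 45369 = 766
r = -190 / √(4540 × 766) = -190 / 1864.8432 ≈ -0.102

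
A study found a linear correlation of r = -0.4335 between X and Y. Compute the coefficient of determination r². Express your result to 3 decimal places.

r² = (-0.4335)² = 0.188

0.188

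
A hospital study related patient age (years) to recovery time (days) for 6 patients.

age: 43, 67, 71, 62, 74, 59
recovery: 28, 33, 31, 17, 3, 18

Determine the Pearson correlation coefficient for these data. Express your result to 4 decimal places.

-0.3067

n = 6, Σx = 376, Σy = 130, Σx² = 24180, Σy² = 3456, Σxy = 7954
nΣxy − ΣxΣy = 47724 − 48880 = -1156
nΣx² − (Σx)² = 145080 − 141376 = 3704; nΣy² − (Σy)² = 20736 − 16900 = 3836
r = -1156 / √(3704 × 3836) = -1156 / 3769.4222 ≈ -0.3067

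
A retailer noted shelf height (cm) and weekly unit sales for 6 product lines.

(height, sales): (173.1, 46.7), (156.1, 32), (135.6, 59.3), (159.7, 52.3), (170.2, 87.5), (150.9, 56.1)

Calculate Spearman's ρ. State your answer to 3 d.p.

-0.200

Rank height: 6, 3, 1, 4, 5, 2
Rank sales: 2, 1, 5, 3, 6, 4
d = rank(height) − rank(sales): 4, 2, -4, 1, -1, -2; Σd² = 42
ρ = 1 − 6Σd² / [n(n²−1)] = 1 − 6×42 / (6×35) = 1 − 252/210 ≈ -0.200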